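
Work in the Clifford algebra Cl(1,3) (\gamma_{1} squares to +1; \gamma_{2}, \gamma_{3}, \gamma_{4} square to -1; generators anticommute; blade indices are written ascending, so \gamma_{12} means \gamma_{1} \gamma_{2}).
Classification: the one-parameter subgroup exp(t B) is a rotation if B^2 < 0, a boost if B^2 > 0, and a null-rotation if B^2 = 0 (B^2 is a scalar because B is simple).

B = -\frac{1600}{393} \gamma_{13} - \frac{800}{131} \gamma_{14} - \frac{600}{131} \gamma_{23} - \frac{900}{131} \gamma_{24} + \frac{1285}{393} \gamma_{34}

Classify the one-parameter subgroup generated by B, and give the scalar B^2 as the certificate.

B^2 term by term: the squares give (-\frac{1600}{393})^2*(\gamma_{13})^2 + (-\frac{800}{131})^2*(\gamma_{14})^2 + (-\frac{600}{131})^2*(\gamma_{23})^2 + (-\frac{900}{131})^2*(\gamma_{24})^2 + (\frac{1285}{393})^2*(\gamma_{34})^2 = \frac{2560000}{154449}*(+1) + \frac{640000}{17161}*(+1) + \frac{360000}{17161}*(-1) + \frac{810000}{17161}*(-1) + \frac{1651225}{154449}*(-1) = -25 (each basis 2-blade squares to minus the product of its generators' squares); cross terms between blades sharing an index anticommute and cancel; the commuting (index-disjoint) pairs give grade-4 terms 2*c*c'*(blade product), which cancel blade by blade — \gamma_{1234}: -\frac{960000}{17161} + \frac{960000}{17161} = 0 — confirming B is simple. So B^2 = -25.
Answer: rotation, certificate B^2 = -25. Why this suffices: the scalar -25 survives any versor conjugation, so its sign alone determines the class however B is presented.


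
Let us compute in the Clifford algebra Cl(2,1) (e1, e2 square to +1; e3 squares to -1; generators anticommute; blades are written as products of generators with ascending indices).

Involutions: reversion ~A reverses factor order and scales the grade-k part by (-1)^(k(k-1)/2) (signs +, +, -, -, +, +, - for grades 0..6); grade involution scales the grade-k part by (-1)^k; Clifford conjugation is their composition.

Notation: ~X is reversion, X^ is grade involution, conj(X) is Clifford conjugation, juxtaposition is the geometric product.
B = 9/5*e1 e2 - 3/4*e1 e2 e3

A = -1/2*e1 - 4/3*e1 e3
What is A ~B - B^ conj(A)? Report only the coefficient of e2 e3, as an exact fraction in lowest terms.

first term: 19/10*e2 + 81/40*e2 e3
second term: -19/10*e2 - 81/40*e2 e3
Answer: 81/20


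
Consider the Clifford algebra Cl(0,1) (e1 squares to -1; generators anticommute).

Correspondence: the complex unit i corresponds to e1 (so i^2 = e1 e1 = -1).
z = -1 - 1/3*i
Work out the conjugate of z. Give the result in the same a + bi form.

In blades: z = -1 - 1/3*e1.
Conjugation here is Clifford conjugation: the scalar is fixed and the grade-1 and grade-2 blades all flip sign, giving -1 + 1/3*e1; translating back:
Answer: -1 + 1/3*i


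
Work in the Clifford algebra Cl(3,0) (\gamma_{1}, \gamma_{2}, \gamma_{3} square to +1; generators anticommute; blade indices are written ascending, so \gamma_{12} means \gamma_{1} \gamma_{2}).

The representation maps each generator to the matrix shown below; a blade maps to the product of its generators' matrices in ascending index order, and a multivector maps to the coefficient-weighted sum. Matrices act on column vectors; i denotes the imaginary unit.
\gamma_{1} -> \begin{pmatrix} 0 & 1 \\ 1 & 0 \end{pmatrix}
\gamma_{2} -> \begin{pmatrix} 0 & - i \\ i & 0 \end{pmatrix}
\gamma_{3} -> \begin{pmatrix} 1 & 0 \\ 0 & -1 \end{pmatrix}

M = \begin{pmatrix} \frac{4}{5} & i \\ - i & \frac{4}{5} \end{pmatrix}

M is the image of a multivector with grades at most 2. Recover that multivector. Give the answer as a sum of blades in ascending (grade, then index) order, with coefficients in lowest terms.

Method: 1, rho(\gamma_{1}), rho(\gamma_{2}), rho(\gamma_{3}) form a trace-orthogonal basis of the 2x2 complex matrices (tr(X Y) = 2 if X = Y, else 0), so M = m0*1 + m1*rho(\gamma_{1}) + m2*rho(\gamma_{2}) + m3*rho(\gamma_{3}) with m0 = tr(M)/2 = \frac{4}{5}, m1 = tr(M rho(\gamma_{1}))/2 = 0, m2 = tr(M rho(\gamma_{2}))/2 = -1, m3 = tr(M rho(\gamma_{3}))/2 = 0.
Multiplying table entries, the bivector images are rho(\gamma_{12}) = i*rho(\gamma_{3}), rho(\gamma_{13}) = -i*rho(\gamma_{2}), rho(\gamma_{23}) = i*rho(\gamma_{1}); with real blade coefficients the real parts of m0..m3 are the coefficients of 1, \gamma_{1}, \gamma_{2}, \gamma_{3} and the imaginary parts give the bivectors (\gamma_{23}: Im m1, \gamma_{13}: -Im m2, \gamma_{12}: Im m3).
Answer: \frac{4}{5} - \gamma_{2}


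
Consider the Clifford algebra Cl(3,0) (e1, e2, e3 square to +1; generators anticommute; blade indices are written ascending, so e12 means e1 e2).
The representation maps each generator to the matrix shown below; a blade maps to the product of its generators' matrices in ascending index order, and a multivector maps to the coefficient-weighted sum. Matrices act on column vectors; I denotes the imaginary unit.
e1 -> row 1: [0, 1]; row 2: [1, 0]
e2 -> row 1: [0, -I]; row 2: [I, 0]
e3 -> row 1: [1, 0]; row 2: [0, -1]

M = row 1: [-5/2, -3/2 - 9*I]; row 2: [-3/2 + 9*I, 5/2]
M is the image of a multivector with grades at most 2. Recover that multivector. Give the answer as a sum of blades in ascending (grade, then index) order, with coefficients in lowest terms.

Method: 1, rho(e1), rho(e2), rho(e3) form a trace-orthogonal basis of the 2x2 complex matrices (tr(X Y) = 2 if X = Y, else 0), so M = m0*1 + m1*rho(e1) + m2*rho(e2) + m3*rho(e3) with m0 = tr(M)/2 = 0, m1 = tr(M rho(e1))/2 = -3/2, m2 = tr(M rho(e2))/2 = 9, m3 = tr(M rho(e3))/2 = -5/2.
Multiplying table entries, the bivector images are rho(e12) = I*rho(e3), rho(e13) = -I*rho(e2), rho(e23) = I*rho(e1); with real blade coefficients the real parts of m0..m3 are the coefficients of 1, e1, e2, e3 and the imaginary parts give the bivectors (e23: Im m1, e13: -Im m2, e12: Im m3).
Answer: -3/2*e1 + 9*e2 - 5/2*e3


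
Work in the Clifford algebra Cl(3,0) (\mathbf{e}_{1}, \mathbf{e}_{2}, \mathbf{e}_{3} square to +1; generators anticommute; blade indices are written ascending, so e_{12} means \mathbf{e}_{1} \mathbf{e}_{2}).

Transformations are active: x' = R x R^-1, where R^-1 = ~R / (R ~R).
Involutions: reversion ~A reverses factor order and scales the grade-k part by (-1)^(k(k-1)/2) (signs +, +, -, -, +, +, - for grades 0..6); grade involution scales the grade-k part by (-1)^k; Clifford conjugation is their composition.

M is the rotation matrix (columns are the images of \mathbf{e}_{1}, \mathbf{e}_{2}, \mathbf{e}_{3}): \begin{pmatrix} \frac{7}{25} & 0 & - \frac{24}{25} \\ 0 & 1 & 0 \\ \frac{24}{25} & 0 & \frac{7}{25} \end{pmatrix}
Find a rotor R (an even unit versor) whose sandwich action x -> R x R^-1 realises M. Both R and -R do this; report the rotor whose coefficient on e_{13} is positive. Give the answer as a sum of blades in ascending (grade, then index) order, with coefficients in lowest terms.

Method: write R = a + b12*e_{12} + b13*e_{13} + b23*e_{23} with a^2 + b12^2 + b13^2 + b23^2 = 1 (so R^-1 = ~R). Expanding the columns R e_j ~R gives tr M = 4a^2 - 1 and, from the antisymmetric part, M21 - M12 = -4a*b12, M13 - M31 = 4a*b13, M32 - M23 = -4a*b23.
Here tr M = \frac{39}{25}, so a^2 = (1 + tr M)/4 = \frac{16}{25} and a = ±\frac{4}{5}. Taking a = \frac{4}{5}: M21 - M12 = 0, M13 - M31 = -\frac{48}{25}, M32 - M23 = 0, giving b12 = 0, b13 = -\frac{3}{5}, b23 = 0, i.e. R = \frac{4}{5} - \frac{3}{5} e_{13}.
Its e_{13} coefficient is negative, so report the other preimage -R.
Answer: -\frac{4}{5} + \frac{3}{5} e_{13}. Uniqueness: Spin(3) -> SO(3) maps R and -R to the same rotation of trace \frac{39}{25}; fixing the sign of the e_{13} coefficient removes the ambiguity.


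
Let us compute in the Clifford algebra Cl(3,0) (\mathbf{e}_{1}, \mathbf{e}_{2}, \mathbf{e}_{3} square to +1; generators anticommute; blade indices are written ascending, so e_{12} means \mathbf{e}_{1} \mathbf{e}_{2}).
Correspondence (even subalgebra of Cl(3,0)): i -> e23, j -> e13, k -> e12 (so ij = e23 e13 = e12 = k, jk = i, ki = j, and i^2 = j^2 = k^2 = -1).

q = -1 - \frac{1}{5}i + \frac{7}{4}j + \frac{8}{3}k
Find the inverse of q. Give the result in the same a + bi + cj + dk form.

In blades: q = -1 + \frac{8}{3} e_{12} + \frac{7}{4} e_{13} - \frac{1}{5} e_{23}.
With qbar = -1 - \frac{8}{3} e_{12} - \frac{7}{4} e_{13} + \frac{1}{5} e_{23} (scalar fixed, mapped units negated), q qbar = \frac{40369}{3600} (the sum of squared coefficients), so q^-1 = qbar / (\frac{40369}{3600}) = -\frac{3600}{40369} - \frac{9600}{40369} e_{12} - \frac{900}{5767} e_{13} + \frac{720}{40369} e_{23}; translating back:
Answer: -\frac{3600}{40369} + \frac{720}{40369}i - \frac{900}{5767}j - \frac{9600}{40369}k


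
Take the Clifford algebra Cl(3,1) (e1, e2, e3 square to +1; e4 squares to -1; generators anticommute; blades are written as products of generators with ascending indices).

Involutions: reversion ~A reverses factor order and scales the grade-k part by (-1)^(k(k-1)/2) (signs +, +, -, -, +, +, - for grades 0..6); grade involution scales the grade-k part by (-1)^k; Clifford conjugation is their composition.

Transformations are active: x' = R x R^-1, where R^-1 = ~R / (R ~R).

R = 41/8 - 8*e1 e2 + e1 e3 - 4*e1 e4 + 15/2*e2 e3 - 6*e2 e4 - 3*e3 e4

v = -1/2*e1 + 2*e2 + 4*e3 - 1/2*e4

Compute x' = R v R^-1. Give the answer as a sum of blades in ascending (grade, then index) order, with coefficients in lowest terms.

~R = 41/8 + 8*e1 e2 - e1 e3 + 4*e1 e4 - 15/2*e2 e3 + 6*e2 e4 + 3*e3 e4, and R ~R = 5537/64, so R^-1 = ~R / (5537/64).
R v = -265/16*e1 + 133/4*e2 + 9/2*e3 + 311/16*e4 - 151/4*e1 e2 e3 + 15*e1 e2 e4 + 17*e1 e3 e4 + 57/4*e2 e3 e4
Answer: -1073/226*e1 + 13362/5537*e2 - 188/5537*e3 + 32031/11074*e4


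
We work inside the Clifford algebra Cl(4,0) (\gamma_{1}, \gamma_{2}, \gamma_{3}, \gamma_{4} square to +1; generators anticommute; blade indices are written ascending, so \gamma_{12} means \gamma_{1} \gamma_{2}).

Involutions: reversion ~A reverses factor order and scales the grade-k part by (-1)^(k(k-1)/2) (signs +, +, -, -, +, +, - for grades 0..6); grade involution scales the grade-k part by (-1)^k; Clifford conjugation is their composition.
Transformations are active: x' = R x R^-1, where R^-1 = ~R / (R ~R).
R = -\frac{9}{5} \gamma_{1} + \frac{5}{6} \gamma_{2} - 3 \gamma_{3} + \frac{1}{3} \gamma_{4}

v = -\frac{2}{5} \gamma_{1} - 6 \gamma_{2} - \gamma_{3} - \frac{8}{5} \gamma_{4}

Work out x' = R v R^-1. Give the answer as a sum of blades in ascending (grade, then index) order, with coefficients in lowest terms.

~R = -\frac{9}{5} \gamma_{1} + \frac{5}{6} \gamma_{2} - 3 \gamma_{3} + \frac{1}{3} \gamma_{4}, and R ~R = \frac{11741}{900}, so R^-1 = ~R / (\frac{11741}{900}).
R v = -\frac{136}{75} + \frac{167}{15} \gamma_{12} + \frac{3}{5} \gamma_{13} + \frac{226}{75} \gamma_{14} - \frac{113}{6} \gamma_{23} + \frac{2}{3} \gamma_{24} + \frac{77}{15} \gamma_{34}
Answer: \frac{52858}{58705} \gamma_{1} + \frac{67726}{11741} \gamma_{2} + \frac{21533}{11741} \gamma_{3} + \frac{88488}{58705} \gamma_{4}


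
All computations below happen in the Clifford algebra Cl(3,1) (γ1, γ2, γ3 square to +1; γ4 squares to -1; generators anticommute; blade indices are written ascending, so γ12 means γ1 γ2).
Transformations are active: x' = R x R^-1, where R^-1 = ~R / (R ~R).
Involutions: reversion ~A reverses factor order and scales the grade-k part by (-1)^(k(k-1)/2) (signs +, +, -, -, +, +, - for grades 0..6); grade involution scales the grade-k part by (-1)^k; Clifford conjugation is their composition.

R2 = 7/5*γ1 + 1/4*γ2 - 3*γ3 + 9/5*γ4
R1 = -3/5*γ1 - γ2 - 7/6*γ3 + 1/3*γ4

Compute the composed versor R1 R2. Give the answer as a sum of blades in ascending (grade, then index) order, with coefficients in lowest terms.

Distribute over the terms of R1 (each basis-blade product reordered to ascending indices, repeated generators contracted through their squares):
(-3/5*γ1) R2 = -21/25 - 3/20*γ12 + 9/5*γ13 - 27/25*γ14
(-γ2) R2 = -1/4 + 7/5*γ12 + 3*γ23 - 9/5*γ24
(-7/6*γ3) R2 = 7/2 + 49/30*γ13 + 7/24*γ23 - 21/10*γ34
(1/3*γ4) R2 = -3/5 - 7/15*γ14 - 1/12*γ24 + γ34
Summing the partial products and collecting blades:
Answer: 181/100 + 5/4*γ12 + 103/30*γ13 - 116/75*γ14 + 79/24*γ23 - 113/60*γ24 - 11/10*γ34


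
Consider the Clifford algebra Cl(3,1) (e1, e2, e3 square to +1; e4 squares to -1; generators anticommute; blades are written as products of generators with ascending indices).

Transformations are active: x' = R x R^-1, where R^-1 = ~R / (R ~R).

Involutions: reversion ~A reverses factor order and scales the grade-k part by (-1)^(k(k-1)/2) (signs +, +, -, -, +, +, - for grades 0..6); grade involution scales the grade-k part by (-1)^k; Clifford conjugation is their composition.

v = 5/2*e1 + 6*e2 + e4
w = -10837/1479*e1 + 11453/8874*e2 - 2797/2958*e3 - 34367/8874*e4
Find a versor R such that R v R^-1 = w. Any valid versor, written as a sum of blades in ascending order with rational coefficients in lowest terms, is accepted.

Construction: equal norms (both 165/4) license R = v + w = -14279/2958*e1 + 64697/8874*e2 - 2797/2958*e3 - 25493/8874*e4 — nothing changes along that direction, while (v - w)/2 changes sign, so v maps onto w.
Answer: -14279/2958*e1 + 64697/8874*e2 - 2797/2958*e3 - 25493/8874*e4


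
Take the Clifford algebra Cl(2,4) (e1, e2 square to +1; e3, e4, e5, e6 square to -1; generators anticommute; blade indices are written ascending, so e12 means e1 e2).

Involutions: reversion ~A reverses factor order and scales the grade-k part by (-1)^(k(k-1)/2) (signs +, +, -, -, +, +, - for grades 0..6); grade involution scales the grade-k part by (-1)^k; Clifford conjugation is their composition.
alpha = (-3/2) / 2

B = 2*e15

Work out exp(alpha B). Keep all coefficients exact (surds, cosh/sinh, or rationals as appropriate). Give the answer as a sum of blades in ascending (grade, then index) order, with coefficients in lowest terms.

B^2 = (2)^2*(e15)^2 = 4*(+1) = 4 (a basis 2-blade squares to minus the product of its generators' squares).
B^2 = 4 — B^2 > 0, so the exponential closes hyperbolically: l = 2, alpha*l = -3/2, so exp(alpha B) = cosh(-3/2) + (sinh(-3/2)/2)*B = cosh(3/2) + (-sinh(3/2)/2)*B.
Answer: cosh(3/2) - sinh(3/2)*e15


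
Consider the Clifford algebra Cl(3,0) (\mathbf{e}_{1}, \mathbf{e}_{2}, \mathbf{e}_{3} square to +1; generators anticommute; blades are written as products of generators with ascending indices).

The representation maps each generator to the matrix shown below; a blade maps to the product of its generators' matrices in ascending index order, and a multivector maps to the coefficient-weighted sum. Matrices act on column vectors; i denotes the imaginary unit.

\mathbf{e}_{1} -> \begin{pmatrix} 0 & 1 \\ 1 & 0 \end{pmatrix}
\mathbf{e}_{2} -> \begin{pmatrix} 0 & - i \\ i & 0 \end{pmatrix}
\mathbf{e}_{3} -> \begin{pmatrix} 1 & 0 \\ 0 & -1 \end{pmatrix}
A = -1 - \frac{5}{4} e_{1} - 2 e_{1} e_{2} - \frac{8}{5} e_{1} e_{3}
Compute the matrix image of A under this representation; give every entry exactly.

Bivector images (products of the table entries): rho(e_{1} e_{2}) = rho(\mathbf{e}_{1})rho(\mathbf{e}_{2}) = \begin{pmatrix} i & 0 \\ 0 & - i \end{pmatrix}; rho(e_{1} e_{3}) = rho(\mathbf{e}_{1})rho(\mathbf{e}_{3}) = \begin{pmatrix} 0 & -1 \\ 1 & 0 \end{pmatrix}.
M = (-1)*1 + (-\frac{5}{4})*rho(e_{1}) + (-2)*rho(e_{1} e_{2}) + (-\frac{8}{5})*rho(e_{1} e_{3}), summed entrywise (1 is the identity matrix):
Answer: \begin{pmatrix} -1 - 2 i & \frac{7}{20} \\ - \frac{57}{20} & -1 + 2 i \end{pmatrix}


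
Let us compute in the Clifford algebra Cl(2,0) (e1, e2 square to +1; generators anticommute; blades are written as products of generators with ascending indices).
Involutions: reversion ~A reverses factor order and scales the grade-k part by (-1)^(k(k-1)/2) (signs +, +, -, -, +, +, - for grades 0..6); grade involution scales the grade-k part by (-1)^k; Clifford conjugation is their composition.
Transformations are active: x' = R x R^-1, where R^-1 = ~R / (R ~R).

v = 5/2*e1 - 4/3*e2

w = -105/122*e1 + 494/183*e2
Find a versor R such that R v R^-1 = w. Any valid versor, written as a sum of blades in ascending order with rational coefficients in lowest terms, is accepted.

Why this works: both vectors square to 289/36, so q(v) = q(w) and R = v + w = 100/61*e1 + 250/183*e2 carries v to w — its own direction survives, the complement (v - w)/2 flips.
Answer: 100/61*e1 + 250/183*e2


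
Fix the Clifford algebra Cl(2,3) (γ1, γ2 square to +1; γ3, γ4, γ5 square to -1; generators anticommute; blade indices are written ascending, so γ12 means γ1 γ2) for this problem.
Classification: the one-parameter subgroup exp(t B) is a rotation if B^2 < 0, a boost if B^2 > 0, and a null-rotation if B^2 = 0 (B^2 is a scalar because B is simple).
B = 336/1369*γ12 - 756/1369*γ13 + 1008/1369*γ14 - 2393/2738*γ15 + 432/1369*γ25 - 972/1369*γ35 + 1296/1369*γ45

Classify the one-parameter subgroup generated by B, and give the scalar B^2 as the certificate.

B^2 term by term: the squares give (336/1369)^2*(γ12)^2 + (-756/1369)^2*(γ13)^2 + (1008/1369)^2*(γ14)^2 + (-2393/2738)^2*(γ15)^2 + (432/1369)^2*(γ25)^2 + (-972/1369)^2*(γ35)^2 + (1296/1369)^2*(γ45)^2 = 112896/1874161*(-1) + 571536/1874161*(+1) + 1016064/1874161*(+1) + 5726449/7496644*(+1) + 186624/1874161*(+1) + 944784/1874161*(-1) + 1679616/1874161*(-1) = 1/4 (each basis 2-blade squares to minus the product of its generators' squares); cross terms between blades sharing an index anticommute and cancel; the commuting (index-disjoint) pairs give grade-4 terms 2*c*c'*(blade product), which cancel blade by blade — γ1235: -653184/1874161 + 653184/1874161 = 0; γ1245: 870912/1874161 - 870912/1874161 = 0; γ1345: -1959552/1874161 + 1959552/1874161 = 0 — confirming B is simple. So B^2 = 1/4.
Answer: boost, certificate B^2 = 1/4. The class reads off the invariant scalar 1/4 directly.


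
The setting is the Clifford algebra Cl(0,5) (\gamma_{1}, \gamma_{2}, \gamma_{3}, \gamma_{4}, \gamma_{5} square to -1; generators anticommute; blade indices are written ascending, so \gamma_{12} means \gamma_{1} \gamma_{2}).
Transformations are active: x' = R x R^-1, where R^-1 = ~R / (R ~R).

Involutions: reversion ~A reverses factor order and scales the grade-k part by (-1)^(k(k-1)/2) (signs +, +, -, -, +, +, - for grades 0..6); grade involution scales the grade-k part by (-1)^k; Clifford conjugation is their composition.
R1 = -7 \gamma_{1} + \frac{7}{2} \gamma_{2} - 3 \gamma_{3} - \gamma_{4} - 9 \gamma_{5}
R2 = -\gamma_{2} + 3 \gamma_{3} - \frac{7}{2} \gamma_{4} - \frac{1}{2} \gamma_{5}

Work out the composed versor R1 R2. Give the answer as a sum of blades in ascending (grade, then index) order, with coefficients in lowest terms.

Distribute over the terms of R2 (each basis-blade product reordered to ascending indices, repeated generators contracted through their squares):
R1 (-\gamma_{2}) = \frac{7}{2} + 7 \gamma_{12} - 3 \gamma_{23} - \gamma_{24} - 9 \gamma_{25}
R1 (3 \gamma_{3}) = 9 - 21 \gamma_{13} + \frac{21}{2} \gamma_{23} + 3 \gamma_{34} + 27 \gamma_{35}
R1 (-\frac{7}{2} \gamma_{4}) = -\frac{7}{2} + \frac{49}{2} \gamma_{14} - \frac{49}{4} \gamma_{24} + \frac{21}{2} \gamma_{34} - \frac{63}{2} \gamma_{45}
R1 (-\frac{1}{2} \gamma_{5}) = -\frac{9}{2} + \frac{7}{2} \gamma_{15} - \frac{7}{4} \gamma_{25} + \frac{3}{2} \gamma_{35} + \frac{1}{2} \gamma_{45}
Summing the partial products and collecting blades:
Answer: \frac{9}{2} + 7 \gamma_{12} - 21 \gamma_{13} + \frac{49}{2} \gamma_{14} + \frac{7}{2} \gamma_{15} + \frac{15}{2} \gamma_{23} - \frac{53}{4} \gamma_{24} - \frac{43}{4} \gamma_{25} + \frac{27}{2} \gamma_{34} + \frac{57}{2} \gamma_{35} - 31 \gamma_{45}


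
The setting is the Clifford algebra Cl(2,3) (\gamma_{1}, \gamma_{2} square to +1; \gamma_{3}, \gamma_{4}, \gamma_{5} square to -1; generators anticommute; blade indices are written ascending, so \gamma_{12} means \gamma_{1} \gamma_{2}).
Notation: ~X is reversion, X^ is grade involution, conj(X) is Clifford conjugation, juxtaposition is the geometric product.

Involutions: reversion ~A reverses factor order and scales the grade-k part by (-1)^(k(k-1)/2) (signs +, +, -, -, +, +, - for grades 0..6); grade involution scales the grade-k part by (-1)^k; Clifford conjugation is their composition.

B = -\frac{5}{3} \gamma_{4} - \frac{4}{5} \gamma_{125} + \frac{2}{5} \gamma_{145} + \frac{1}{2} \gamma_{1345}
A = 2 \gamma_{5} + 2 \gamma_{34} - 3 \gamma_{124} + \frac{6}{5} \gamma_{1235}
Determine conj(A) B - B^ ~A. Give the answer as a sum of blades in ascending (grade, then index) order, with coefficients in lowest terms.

first term: -\frac{322}{75} \gamma_{3} - \frac{33}{5} \gamma_{12} + \frac{4}{5} \gamma_{14} + \gamma_{15} - \frac{3}{5} \gamma_{24} + \frac{6}{5} \gamma_{25} - \frac{86}{15} \gamma_{45} - \gamma_{134} + \frac{4}{5} \gamma_{135} - \frac{12}{25} \gamma_{234} - \frac{3}{2} \gamma_{235} + \frac{18}{5} \gamma_{12345}
second term: -\frac{322}{75} \gamma_{3} - \frac{33}{5} \gamma_{12} + \frac{4}{5} \gamma_{14} + \gamma_{15} + \frac{3}{5} \gamma_{24} - \frac{6}{5} \gamma_{25} + \frac{86}{15} \gamma_{45} - \gamma_{134} + \frac{4}{5} \gamma_{135} + \frac{12}{25} \gamma_{234} + \frac{3}{2} \gamma_{235} - \frac{18}{5} \gamma_{12345}
Answer: -\frac{6}{5} \gamma_{24} + \frac{12}{5} \gamma_{25} - \frac{172}{15} \gamma_{45} - \frac{24}{25} \gamma_{234} - 3 \gamma_{235} + \frac{36}{5} \gamma_{12345}


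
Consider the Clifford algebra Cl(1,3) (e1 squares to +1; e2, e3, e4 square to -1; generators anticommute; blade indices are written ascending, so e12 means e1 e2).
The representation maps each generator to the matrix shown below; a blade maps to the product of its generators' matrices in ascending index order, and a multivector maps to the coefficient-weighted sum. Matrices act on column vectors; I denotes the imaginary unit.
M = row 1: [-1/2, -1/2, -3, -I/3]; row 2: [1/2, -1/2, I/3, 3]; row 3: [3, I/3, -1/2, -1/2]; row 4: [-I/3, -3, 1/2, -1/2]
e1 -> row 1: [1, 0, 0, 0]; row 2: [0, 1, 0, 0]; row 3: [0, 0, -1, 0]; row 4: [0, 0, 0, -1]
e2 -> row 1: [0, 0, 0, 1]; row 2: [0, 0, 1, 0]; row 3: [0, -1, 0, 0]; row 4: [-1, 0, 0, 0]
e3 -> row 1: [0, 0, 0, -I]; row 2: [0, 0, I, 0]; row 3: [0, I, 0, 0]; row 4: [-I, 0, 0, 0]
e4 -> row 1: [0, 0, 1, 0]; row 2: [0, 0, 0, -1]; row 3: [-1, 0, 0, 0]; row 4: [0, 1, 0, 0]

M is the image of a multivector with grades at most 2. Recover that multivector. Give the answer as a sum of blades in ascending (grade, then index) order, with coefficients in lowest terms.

Method: the blade images are trace-orthogonal — tr(rho(e_A) rho(e_B)^-1) = 4 if A = B and 0 otherwise — and rho(e_A)^-1 = (e_A)^2 * rho(e_A) with (e_A)^2 = +1 or -1, so the coefficient of e_A in the preimage is (e_A)^2 * tr(M rho(e_A))/4.
Nonzero projections over blades of grade <= 2: 1: (1)^2 = +1, tr(M 1) = -2, coefficient -1/2; e3: (e3)^2 = -1, tr(M rho(e3)) = -4/3, coefficient 1/3; e4: (e4)^2 = -1, tr(M rho(e4)) = 12, coefficient -3; e24: (e24)^2 = -1, tr(M rho(e24)) = 2, coefficient -1/2. Every other blade of grade <= 2 projects to 0.
Answer: -1/2 + 1/3*e3 - 3*e4 - 1/2*e24


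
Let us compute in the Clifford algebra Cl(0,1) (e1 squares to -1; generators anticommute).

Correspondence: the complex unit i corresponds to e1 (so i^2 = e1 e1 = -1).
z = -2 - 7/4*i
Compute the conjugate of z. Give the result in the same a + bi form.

In blades: z = -2 - 7/4*e1.
Conjugation here is Clifford conjugation: the scalar is fixed and the grade-1 and grade-2 blades all flip sign, giving -2 + 7/4*e1; translating back:
Answer: -2 + 7/4*i


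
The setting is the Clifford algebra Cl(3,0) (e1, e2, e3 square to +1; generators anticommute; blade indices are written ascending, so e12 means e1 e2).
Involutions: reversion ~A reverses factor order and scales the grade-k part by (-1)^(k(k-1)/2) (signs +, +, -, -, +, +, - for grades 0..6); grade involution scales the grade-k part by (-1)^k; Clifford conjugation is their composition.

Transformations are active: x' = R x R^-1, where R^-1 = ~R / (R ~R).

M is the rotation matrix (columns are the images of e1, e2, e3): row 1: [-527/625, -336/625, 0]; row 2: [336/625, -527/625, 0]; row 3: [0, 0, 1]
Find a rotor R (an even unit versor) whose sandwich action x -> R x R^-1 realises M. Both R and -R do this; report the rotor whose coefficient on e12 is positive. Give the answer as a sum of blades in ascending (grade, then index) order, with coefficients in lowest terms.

Method: write R = a + b12*e12 + b13*e13 + b23*e23 with a^2 + b12^2 + b13^2 + b23^2 = 1 (so R^-1 = ~R). Expanding the columns R e_j ~R gives tr M = 4a^2 - 1 and, from the antisymmetric part, M21 - M12 = -4a*b12, M13 - M31 = 4a*b13, M32 - M23 = -4a*b23.
Here tr M = -429/625, so a^2 = (1 + tr M)/4 = 49/625 and a = ±7/25. Taking a = 7/25: M21 - M12 = 672/625, M13 - M31 = 0, M32 - M23 = 0, giving b12 = -24/25, b13 = 0, b23 = 0, i.e. R = 7/25 - 24/25*e12.
Its e12 coefficient is negative, so report the other preimage -R.
Answer: -7/25 + 24/25*e12. Key observation: the double cover Spin(3) -> SO(3) sends R and -R to the same matrix (trace -429/625 here), so the stated sign of the e12 coefficient is what selects one sheet.


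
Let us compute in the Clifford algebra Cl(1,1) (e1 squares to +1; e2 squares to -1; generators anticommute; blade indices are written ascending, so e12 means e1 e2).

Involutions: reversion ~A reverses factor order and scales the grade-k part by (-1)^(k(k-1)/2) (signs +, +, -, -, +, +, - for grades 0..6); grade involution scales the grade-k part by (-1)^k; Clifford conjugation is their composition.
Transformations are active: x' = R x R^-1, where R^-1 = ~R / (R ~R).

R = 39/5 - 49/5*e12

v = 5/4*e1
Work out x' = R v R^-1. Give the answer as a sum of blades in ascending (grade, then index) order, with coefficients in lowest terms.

~R = 39/5 + 49/5*e12, and R ~R = -176/5, so R^-1 = ~R / (-176/5).
R v = 39/4*e1 + 49/4*e2
Answer: -1961/352*e1 - 1911/352*e2


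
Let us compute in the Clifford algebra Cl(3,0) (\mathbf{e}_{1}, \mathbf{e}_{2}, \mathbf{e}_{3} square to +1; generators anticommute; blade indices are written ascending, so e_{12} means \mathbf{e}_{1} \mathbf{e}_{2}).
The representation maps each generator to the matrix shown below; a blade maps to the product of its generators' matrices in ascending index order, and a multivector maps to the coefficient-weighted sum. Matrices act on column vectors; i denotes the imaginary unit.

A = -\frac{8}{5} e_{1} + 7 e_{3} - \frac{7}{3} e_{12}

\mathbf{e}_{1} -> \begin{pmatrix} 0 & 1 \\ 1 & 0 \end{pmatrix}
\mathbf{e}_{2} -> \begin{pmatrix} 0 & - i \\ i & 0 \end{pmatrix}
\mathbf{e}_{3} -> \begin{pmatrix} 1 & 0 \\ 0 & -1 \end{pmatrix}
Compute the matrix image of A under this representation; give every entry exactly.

Bivector images (products of the table entries): rho(e_{12}) = rho(\mathbf{e}_{1})rho(\mathbf{e}_{2}) = \begin{pmatrix} i & 0 \\ 0 & - i \end{pmatrix}.
M = (-\frac{8}{5})*rho(e_{1}) + (7)*rho(e_{3}) + (-\frac{7}{3})*rho(e_{12}), summed entrywise:
Answer: \begin{pmatrix} 7 - \frac{7 i}{3} & - \frac{8}{5} \\ - \frac{8}{5} & -7 + \frac{7 i}{3} \end{pmatrix}


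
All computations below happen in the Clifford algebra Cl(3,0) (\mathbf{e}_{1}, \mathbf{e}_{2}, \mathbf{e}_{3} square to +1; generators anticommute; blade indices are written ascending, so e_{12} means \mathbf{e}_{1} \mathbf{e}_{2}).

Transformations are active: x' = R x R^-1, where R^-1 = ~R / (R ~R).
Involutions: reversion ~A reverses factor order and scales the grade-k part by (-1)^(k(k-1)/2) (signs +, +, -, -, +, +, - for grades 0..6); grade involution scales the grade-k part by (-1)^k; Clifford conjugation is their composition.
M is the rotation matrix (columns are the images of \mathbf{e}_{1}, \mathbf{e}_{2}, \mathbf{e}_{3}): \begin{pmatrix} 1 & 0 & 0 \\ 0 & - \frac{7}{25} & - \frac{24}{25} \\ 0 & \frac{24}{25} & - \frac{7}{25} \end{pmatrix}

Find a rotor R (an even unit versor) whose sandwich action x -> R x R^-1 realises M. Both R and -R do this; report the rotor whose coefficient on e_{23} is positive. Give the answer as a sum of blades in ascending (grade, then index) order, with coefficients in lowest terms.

Method: write R = a + b12*e_{12} + b13*e_{13} + b23*e_{23} with a^2 + b12^2 + b13^2 + b23^2 = 1 (so R^-1 = ~R). Expanding the columns R e_j ~R gives tr M = 4a^2 - 1 and, from the antisymmetric part, M21 - M12 = -4a*b12, M13 - M31 = 4a*b13, M32 - M23 = -4a*b23.
Here tr M = \frac{11}{25}, so a^2 = (1 + tr M)/4 = \frac{9}{25} and a = ±\frac{3}{5}. Taking a = \frac{3}{5}: M21 - M12 = 0, M13 - M31 = 0, M32 - M23 = \frac{48}{25}, giving b12 = 0, b13 = 0, b23 = -\frac{4}{5}, i.e. R = \frac{3}{5} - \frac{4}{5} e_{23}.
Its e_{23} coefficient is negative, so report the other preimage -R.
Answer: -\frac{3}{5} + \frac{4}{5} e_{23}. Uniqueness: Spin(3) -> SO(3) maps R and -R to the same rotation of trace \frac{11}{25}; fixing the sign of the e_{23} coefficient removes the ambiguity.


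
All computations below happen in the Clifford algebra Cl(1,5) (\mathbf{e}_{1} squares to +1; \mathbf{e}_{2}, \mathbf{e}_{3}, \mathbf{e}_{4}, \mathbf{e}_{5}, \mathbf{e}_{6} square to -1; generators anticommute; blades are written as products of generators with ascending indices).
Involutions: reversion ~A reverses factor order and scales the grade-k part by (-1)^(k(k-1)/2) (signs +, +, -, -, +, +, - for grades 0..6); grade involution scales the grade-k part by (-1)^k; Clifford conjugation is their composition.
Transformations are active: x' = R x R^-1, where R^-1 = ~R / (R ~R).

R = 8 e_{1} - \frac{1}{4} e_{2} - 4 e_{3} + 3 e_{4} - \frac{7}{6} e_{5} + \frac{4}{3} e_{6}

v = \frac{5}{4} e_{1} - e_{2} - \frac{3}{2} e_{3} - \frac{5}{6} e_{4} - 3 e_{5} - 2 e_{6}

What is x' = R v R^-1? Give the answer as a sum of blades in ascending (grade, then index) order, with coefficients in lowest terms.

~R = 8 e_{1} - \frac{1}{4} e_{2} - 4 e_{3} + 3 e_{4} - \frac{7}{6} e_{5} + \frac{4}{3} e_{6}, and R ~R = \frac{5155}{144}, so R^-1 = ~R / (\frac{5155}{144}).
R v = \frac{65}{12} - \frac{123}{16} e_{1} e_{2} - 7 e_{1} e_{3} - \frac{125}{12} e_{1} e_{4} - \frac{541}{24} e_{1} e_{5} - \frac{53}{3} e_{1} e_{6} - \frac{29}{8} e_{2} e_{3} + \frac{77}{24} e_{2} e_{4} - \frac{5}{12} e_{2} e_{5} + \frac{11}{6} e_{2} e_{6} + \frac{47}{6} e_{3} e_{4} + \frac{41}{4} e_{3} e_{5} + 10 e_{3} e_{6} - \frac{359}{36} e_{4} e_{5} - \frac{44}{9} e_{4} e_{6} + \frac{19}{3} e_{5} e_{6}
Answer: \frac{4829}{4124} e_{1} + \frac{953}{1031} e_{2} + \frac{597}{2062} e_{3} + \frac{10771}{6186} e_{4} + \frac{2729}{1031} e_{5} + \frac{2478}{1031} e_{6}


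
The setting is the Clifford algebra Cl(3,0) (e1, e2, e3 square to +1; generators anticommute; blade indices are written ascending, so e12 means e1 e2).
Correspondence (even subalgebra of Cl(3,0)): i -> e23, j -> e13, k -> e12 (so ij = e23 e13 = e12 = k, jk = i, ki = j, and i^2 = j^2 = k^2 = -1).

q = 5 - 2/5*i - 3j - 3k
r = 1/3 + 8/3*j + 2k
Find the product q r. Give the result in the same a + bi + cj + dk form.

In blades: q = 5 - 3*e12 - 3*e13 - 2/5*e23, r = 1/3 + 2*e12 + 8/3*e13.
Distribute q over r term by term (generator squares from the signature, products reordered to ascending indices): (5)*r = 5/3 + 10*e12 + 40/3*e13; (-3*e12)*r = 6 - e12 + 8*e23; (-3*e13)*r = 8 - e13 - 6*e23; (-2/5*e23)*r = -16/15*e12 + 4/5*e13 - 2/15*e23.
Sum: 47/3 + 119/15*e12 + 197/15*e13 + 28/15*e23; translating back through the correspondence:
Answer: 47/3 + 28/15*i + 197/15*j + 119/15*k


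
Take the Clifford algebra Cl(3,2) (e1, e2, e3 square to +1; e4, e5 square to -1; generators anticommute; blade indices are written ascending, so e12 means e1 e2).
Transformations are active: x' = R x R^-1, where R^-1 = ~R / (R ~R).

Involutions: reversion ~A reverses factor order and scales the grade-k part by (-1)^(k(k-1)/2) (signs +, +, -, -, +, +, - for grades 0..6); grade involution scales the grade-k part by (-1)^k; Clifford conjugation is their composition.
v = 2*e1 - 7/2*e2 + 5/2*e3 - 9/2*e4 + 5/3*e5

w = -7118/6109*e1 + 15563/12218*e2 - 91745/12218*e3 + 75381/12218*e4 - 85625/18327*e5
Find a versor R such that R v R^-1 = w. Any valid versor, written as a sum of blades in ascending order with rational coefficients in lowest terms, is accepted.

Since q(v) = q(w) = -19/36, the sum R = v + w = 5100/6109*e1 - 13600/6109*e2 - 30600/6109*e3 + 10200/6109*e4 - 18360/6109*e5 does the job whenever invertible.
Answer: 5100/6109*e1 - 13600/6109*e2 - 30600/6109*e3 + 10200/6109*e4 - 18360/6109*e5


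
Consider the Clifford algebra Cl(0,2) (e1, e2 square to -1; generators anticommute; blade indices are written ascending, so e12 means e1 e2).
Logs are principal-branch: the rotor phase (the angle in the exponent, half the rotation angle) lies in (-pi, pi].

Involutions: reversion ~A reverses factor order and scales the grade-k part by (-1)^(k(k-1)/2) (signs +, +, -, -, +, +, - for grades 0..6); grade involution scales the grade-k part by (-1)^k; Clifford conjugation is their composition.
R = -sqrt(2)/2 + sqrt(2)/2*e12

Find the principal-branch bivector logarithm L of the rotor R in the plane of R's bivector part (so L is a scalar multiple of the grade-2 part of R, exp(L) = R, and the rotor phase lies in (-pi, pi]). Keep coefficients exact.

The scalar part of R is -sqrt(2)/2, and that scalar determines the rotor phase on the principal branch; recovering the unit plane as bivector-part over sine of the phase gives L = phase * plane.
Concretely: cos(phase) = -sqrt(2)/2 gives phase = ±3*pi/4, and since phase/sin(phase) is even the sign is immaterial: L = (phase/sin(phase)) * <R>_2 = (3*sqrt(2)*pi/4) * <R>_2.
Answer: 3*pi/4*e12


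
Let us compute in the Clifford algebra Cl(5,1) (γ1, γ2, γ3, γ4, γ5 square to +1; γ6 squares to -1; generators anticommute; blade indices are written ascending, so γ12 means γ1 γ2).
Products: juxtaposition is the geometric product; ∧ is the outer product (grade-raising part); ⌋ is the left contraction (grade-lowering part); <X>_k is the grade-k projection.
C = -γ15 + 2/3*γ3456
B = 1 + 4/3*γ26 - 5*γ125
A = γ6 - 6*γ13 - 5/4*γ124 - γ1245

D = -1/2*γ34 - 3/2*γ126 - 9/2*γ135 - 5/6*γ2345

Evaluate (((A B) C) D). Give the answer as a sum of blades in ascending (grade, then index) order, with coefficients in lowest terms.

step 1: 4/3*γ2 - 5*γ4 + γ6 - 6*γ13 - 25/4*γ45 - 5/4*γ124 + 5/3*γ146 + 30*γ235 + 8*γ1236 - γ1245 + 5*γ1256 - 4/3*γ1456
step 2: 8/9*γ13 + 25/4*γ14 - γ24 - 5*γ26 - 6*γ35 + 25/6*γ36 + 4/3*γ46 + 30*γ123 + 4/3*γ125 - 10/9*γ135 - 5*γ145 - γ156 + 5/4*γ245 + 20*γ246 + 2/3*γ345 + 10/3*γ356 + 5/3*γ456 + 10/3*γ1234 + 2/3*γ1236 + 16/3*γ1245 - 4*γ1456 - 8*γ2356 + 5/6*γ12356 + 8/9*γ23456
step 3: -5 - 39/2*γ1 - 5/9*γ2 + 1/24*γ3 + 13/3*γ5 - 20/27*γ6 + 5/3*γ12 + 545/72*γ13 - 247/9*γ14 + 25/9*γ15 - 15*γ16 + 11/2*γ23 + 5*γ24 - 273/2*γ25 + 15/4*γ26 + 45/2*γ34 - 5/12*γ35 + 247/6*γ36 + 3*γ45 + 55/12*γ46 + 2*γ56 + 25/12*γ123 - 326/27*γ124 - 36*γ126 + 10/9*γ134 + 19/2*γ135 + 230/9*γ145 - 79/36*γ146 - 75/4*γ156 + 24*γ234 + 5/8*γ235 + 181/18*γ236 - 21*γ245 - 875/72*γ246 + 31/9*γ256 - 225/8*γ345 - 13*γ346 - 95/6*γ356 + 19/3*γ456 + 45/8*γ1234 + 59/24*γ1235 - 10/3*γ1236 + 175/54*γ1245 + 11/3*γ1246 - 4/3*γ1345 + 15/2*γ1346 - 2*γ1356 + 175/72*γ1456 + 5/2*γ2346 + 5/9*γ2356 + 539/36*γ2456 + 25/6*γ3456 - 31/6*γ12345 - 5/6*γ12346 + 63/2*γ12356 - 5/12*γ12456 + 13/2*γ13456 - 91*γ123456
Answer: -5 - 39/2*γ1 - 5/9*γ2 + 1/24*γ3 + 13/3*γ5 - 20/27*γ6 + 5/3*γ12 + 545/72*γ13 - 247/9*γ14 + 25/9*γ15 - 15*γ16 + 11/2*γ23 + 5*γ24 - 273/2*γ25 + 15/4*γ26 + 45/2*γ34 - 5/12*γ35 + 247/6*γ36 + 3*γ45 + 55/12*γ46 + 2*γ56 + 25/12*γ123 - 326/27*γ124 - 36*γ126 + 10/9*γ134 + 19/2*γ135 + 230/9*γ145 - 79/36*γ146 - 75/4*γ156 + 24*γ234 + 5/8*γ235 + 181/18*γ236 - 21*γ245 - 875/72*γ246 + 31/9*γ256 - 225/8*γ345 - 13*γ346 - 95/6*γ356 + 19/3*γ456 + 45/8*γ1234 + 59/24*γ1235 - 10/3*γ1236 + 175/54*γ1245 + 11/3*γ1246 - 4/3*γ1345 + 15/2*γ1346 - 2*γ1356 + 175/72*γ1456 + 5/2*γ2346 + 5/9*γ2356 + 539/36*γ2456 + 25/6*γ3456 - 31/6*γ12345 - 5/6*γ12346 + 63/2*γ12356 - 5/12*γ12456 + 13/2*γ13456 - 91*γ123456


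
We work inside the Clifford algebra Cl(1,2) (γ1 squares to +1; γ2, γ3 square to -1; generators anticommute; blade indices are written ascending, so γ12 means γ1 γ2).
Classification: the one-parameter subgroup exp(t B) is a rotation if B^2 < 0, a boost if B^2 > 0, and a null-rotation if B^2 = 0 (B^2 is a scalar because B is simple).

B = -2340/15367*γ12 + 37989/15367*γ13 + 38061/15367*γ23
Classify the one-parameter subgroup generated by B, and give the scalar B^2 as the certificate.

B^2 term by term: the squares give (-2340/15367)^2*(γ12)^2 + (37989/15367)^2*(γ13)^2 + (38061/15367)^2*(γ23)^2 = 5475600/236144689*(+1) + 1443164121/236144689*(+1) + 1448639721/236144689*(-1) = 0 (each basis 2-blade squares to minus the product of its generators' squares); cross terms between blades sharing an index anticommute and cancel. So B^2 = 0.
Answer: null-rotation, certificate B^2 = 0. No conjugation can change B^2 = 0; the sign gives the class.


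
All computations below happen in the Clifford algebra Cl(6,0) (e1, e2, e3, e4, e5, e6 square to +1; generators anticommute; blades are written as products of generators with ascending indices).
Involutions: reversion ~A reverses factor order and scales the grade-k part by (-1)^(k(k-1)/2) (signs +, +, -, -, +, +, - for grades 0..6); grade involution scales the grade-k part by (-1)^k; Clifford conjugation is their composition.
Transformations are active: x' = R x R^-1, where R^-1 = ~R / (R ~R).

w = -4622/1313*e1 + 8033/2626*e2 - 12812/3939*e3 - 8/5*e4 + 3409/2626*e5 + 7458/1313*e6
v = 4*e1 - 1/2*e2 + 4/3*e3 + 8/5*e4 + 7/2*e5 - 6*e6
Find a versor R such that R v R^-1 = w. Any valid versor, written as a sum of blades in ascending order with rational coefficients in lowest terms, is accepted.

Reasoning: v^2 = w^2 = 30977/450 since conjugation preserves the quadratic form; R = v + w = 630/1313*e1 + 3360/1313*e2 - 2520/1313*e3 + 6300/1313*e5 - 420/1313*e6 is then valid when invertible, keeping its own part and reversing (v - w)/2.
Answer: 630/1313*e1 + 3360/1313*e2 - 2520/1313*e3 + 6300/1313*e5 - 420/1313*e6


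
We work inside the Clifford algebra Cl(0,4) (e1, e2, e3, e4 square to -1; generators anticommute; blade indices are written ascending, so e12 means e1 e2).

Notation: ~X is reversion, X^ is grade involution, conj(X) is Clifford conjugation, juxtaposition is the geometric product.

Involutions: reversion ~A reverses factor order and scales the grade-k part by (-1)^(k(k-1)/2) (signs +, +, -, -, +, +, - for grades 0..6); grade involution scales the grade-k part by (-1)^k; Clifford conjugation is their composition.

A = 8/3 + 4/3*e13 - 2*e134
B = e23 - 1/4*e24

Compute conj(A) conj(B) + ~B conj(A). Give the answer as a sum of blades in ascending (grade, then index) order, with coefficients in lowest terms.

first term: 4/3*e12 - 8/3*e23 + 2/3*e24 + 1/2*e123 + 2*e124 + 1/3*e1234
second term: -4/3*e12 - 8/3*e23 + 2/3*e24 - 1/2*e123 - 2*e124 + 1/3*e1234
Answer: -16/3*e23 + 4/3*e24 + 2/3*e1234


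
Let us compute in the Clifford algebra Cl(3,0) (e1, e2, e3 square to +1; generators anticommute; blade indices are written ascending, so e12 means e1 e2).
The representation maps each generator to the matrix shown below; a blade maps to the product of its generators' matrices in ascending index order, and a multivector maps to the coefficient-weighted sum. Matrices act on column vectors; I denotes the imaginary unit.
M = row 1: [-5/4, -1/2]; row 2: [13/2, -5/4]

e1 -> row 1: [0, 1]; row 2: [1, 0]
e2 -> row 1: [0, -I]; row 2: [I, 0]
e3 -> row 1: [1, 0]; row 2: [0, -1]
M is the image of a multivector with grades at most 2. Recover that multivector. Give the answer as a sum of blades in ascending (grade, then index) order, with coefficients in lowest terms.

Method: 1, rho(e1), rho(e2), rho(e3) form a trace-orthogonal basis of the 2x2 complex matrices (tr(X Y) = 2 if X = Y, else 0), so M = m0*1 + m1*rho(e1) + m2*rho(e2) + m3*rho(e3) with m0 = tr(M)/2 = -5/4, m1 = tr(M rho(e1))/2 = 3, m2 = tr(M rho(e2))/2 = -7*I/2, m3 = tr(M rho(e3))/2 = 0.
Multiplying table entries, the bivector images are rho(e12) = I*rho(e3), rho(e13) = -I*rho(e2), rho(e23) = I*rho(e1); with real blade coefficients the real parts of m0..m3 are the coefficients of 1, e1, e2, e3 and the imaginary parts give the bivectors (e23: Im m1, e13: -Im m2, e12: Im m3).
Answer: -5/4 + 3*e1 + 7/2*e13
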